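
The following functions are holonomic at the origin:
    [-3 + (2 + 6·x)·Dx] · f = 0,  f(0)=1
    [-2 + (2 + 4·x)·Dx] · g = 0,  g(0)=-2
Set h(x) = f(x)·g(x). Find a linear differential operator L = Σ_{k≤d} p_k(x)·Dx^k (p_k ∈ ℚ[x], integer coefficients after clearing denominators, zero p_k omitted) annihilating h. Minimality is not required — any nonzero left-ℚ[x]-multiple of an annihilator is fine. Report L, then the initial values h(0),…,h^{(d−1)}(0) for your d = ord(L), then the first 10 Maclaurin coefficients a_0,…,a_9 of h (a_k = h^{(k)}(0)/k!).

f: a_k = 1, 3/2, -9/8, 27/16, -405/128, 1701/256, -15309/1024, 72171/2048, -2814669/32768, 14073345/65536, …
g: a_k = -2, -2, 1, -1, 5/4, -7/4, 21/8, -33/8, 429/64, -715/64, …
Sym-product of L_f,L_g gives L₀ (≤ ord 1).
L = (-5 - 12·x) + (2 + 10·x + 12·x^2)·Dx  (order 1).
h: a_k = -2, -5, 1/4, -5/8, 101/64, -515/128, 5301/512, -27525/1024, 1153005/16384, -6085175/32768, …
ICs: h(0) = -2.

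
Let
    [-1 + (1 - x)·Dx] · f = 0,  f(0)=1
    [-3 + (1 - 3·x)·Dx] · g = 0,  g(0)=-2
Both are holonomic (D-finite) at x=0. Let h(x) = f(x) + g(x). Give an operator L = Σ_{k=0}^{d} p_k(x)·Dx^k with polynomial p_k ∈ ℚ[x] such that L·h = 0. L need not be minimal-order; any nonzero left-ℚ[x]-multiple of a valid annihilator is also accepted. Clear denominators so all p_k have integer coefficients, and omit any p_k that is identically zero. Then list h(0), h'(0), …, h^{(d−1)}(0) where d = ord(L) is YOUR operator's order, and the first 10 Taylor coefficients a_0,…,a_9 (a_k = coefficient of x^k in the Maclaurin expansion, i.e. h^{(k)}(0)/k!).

f: a_k = 1, 1, 1, 1, 1, 1, 1, 1, 1, 1, …
g: a_k = -2, -6, -18, -54, -162, -486, -1458, -4374, -13122, -39366, …
Sum ⇒ L₀ = lclm(L_f,L_g) in ℚ(x)⟨Dx⟩.
L = -6 + (8 - 12·x)·Dx + (-1 + 4·x - 3·x^2)·Dx^2  (order 2).
h: a_k = -1, -5, -17, -53, -161, -485, -1457, -4373, -13121, -39365, …
ICs: h(0) = -1, h′(0) = -5.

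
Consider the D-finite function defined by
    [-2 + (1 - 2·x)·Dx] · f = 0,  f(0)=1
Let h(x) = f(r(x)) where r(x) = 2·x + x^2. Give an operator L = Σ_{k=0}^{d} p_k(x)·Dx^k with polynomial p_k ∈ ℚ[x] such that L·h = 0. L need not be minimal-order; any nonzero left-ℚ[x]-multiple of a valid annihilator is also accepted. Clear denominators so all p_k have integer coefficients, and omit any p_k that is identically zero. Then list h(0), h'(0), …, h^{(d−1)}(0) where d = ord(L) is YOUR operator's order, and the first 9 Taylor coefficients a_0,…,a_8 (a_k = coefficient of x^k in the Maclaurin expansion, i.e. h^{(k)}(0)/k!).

f: a_k = 1, 2, 4, 8, 16, 32, 64, 128, 256, …
h₀=f(r): pull back L_f along r ⇒ L₀.
L = (4 + 4·x) + (-1 + 4·x + 2·x^2)·Dx  (order 1).
h: a_k = 1, 4, 18, 80, 356, 1584, 7048, 31360, 139536, …
ICs: h(0) = 1.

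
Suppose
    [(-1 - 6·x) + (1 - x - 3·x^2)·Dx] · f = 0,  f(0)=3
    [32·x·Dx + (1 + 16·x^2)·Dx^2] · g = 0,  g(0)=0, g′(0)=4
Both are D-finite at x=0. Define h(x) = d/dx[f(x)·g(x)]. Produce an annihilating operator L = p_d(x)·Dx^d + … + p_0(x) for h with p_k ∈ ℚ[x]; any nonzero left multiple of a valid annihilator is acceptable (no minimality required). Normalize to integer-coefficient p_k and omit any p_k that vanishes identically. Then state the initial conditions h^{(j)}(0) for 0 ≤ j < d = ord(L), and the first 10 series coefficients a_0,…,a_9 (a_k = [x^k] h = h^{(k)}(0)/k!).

L = (-74 + 8736·x^2 + 18432·x^3 + 82944·x^4) + (25 + 182·x - 48·x^2 + 96·x^3 + 18432·x^4 + 55296·x^5)·Dx + (-3 - 13·x - 167·x^2 - 16·x^3 - 1472·x^4 + 3072·x^5 + 6912·x^6)·Dx^2  (order 2).
h: a_k = 12, 24, -48, 80, 2932, 19392/5, -161564/5, -749536/35, 22319664/35, 1884760/3, …
ICs: h(0) = 12, h′(0) = 24.

f: a_k = 3, 3, 12, 21, 57, 120, 291, 651, 1524, 3477, …
g: a_k = 0, 4, 0, -64/3, 0, 1024/5, 0, -16384/7, 0, 262144/9, …
f·g: L₀ = L_f ⊗_s L_g, ord ≤ 1·2.
h=h₀': d/dx-closure on L₀ ⇒ L.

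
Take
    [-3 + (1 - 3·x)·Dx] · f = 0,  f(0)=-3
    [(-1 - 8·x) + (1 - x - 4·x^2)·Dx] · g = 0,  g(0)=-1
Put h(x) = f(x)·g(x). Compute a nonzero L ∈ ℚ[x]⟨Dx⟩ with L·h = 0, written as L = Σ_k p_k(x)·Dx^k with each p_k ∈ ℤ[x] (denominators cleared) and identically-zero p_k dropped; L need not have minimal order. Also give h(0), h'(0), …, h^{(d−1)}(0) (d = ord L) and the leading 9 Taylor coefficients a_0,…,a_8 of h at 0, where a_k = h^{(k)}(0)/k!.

L = (-4 - 2·x + 36·x^2) + (1 - 4·x - x^2 + 12·x^3)·Dx  (order 1).
h: a_k = 3, 12, 51, 180, 627, 2076, 6771, 21636, 68403, …
ICs: h(0) = 3.

f: a_k = -3, -9, -27, -81, -243, -729, -2187, -6561, -19683, …
g: a_k = -1, -1, -5, -9, -29, -65, -181, -441, -1165, …
Sym-product of L_f,L_g gives L₀ (≤ ord 1).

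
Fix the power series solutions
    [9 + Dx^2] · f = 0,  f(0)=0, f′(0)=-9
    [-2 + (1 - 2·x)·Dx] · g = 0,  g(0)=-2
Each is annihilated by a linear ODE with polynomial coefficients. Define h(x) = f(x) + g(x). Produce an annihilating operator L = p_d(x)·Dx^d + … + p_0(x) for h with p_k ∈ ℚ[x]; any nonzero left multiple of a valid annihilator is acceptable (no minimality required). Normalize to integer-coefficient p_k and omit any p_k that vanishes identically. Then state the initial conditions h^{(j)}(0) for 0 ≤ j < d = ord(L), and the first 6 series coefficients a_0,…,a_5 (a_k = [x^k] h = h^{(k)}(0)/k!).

L = (-594 + 648·x - 648·x^2) + (153 - 630·x + 972·x^2 - 648·x^3)·Dx + (-66 + 72·x - 72·x^2)·Dx^2 + (17 - 70·x + 108·x^2 - 72·x^3)·Dx^3  (order 3).
h: a_k = -2, -13, -8, -5/2, -32, -2803/40, …
ICs: h(0) = -2, h′(0) = -13, h′′(0) = -16.

f: a_k = 0, -9, 0, 27/2, 0, -243/40, …
g: a_k = -2, -4, -8, -16, -32, -64, …
Sum ⇒ L₀ = lclm(L_f,L_g) in ℚ(x)⟨Dx⟩.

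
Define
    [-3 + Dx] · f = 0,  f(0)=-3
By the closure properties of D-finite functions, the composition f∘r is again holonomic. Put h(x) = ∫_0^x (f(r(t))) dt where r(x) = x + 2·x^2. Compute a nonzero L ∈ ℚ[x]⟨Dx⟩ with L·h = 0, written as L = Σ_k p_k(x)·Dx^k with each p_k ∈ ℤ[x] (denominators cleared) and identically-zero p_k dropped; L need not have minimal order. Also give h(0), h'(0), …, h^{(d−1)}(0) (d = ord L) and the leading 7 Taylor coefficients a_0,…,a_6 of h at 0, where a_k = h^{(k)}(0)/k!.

L = (-3 - 12·x)·Dx + Dx^2  (order 2).
h: a_k = 0, -3, -9/2, -21/2, -135/8, -1161/40, -3321/80, …
ICs: h(0) = 0, h′(0) = -3.

f: a_k = -3, -9, -27/2, -27/2, -81/8, -243/40, -243/80, …
Substitute x→r, Dx→(1/r')Dx; clear ⇒ L₀.
∫: right-multiply L₀ by Dx.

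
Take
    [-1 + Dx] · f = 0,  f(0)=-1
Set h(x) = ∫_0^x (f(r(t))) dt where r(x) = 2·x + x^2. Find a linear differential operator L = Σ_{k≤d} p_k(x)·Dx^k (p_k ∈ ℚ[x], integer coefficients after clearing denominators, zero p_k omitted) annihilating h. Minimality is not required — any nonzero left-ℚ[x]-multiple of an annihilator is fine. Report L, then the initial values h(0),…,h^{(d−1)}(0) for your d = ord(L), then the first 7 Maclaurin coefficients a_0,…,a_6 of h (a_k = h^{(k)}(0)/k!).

f: a_k = -1, -1, -1/2, -1/6, -1/24, -1/120, -1/720, …
Substitute x→r, Dx→(1/r')Dx; clear ⇒ L₀.
h=∫₀ˣh₀: take L = L₀·Dx.
L = (-2 - 2·x)·Dx + Dx^2  (order 2).
h: a_k = 0, -1, -1, -1, -5/6, -19/30, -13/30, …
ICs: h(0) = 0, h′(0) = -1.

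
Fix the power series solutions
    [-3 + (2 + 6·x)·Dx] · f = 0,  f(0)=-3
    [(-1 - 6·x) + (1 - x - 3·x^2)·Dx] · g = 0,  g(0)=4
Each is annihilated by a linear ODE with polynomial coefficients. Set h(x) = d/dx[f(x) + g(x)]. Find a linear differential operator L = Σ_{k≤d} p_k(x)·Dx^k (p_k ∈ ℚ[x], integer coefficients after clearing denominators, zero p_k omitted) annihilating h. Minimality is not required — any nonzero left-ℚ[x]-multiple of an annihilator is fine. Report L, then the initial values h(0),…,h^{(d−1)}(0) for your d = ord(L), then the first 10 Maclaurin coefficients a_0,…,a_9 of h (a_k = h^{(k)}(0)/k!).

f: a_k = -3, -9/2, 27/8, -81/16, 1215/128, -5103/256, 45927/1024, -216513/2048, 8444007/32768, -42220035/65536, …
g: a_k = 4, 4, 16, 28, 76, 160, 388, 868, 2032, 4636, …
f+g: L₀ = lclm(L_f,L_g), ord ≤ 1+1.
Differentiate: ansatz ord ≤ ord L₀ ⇒ L.
L = (-468 - 2754·x - 7452·x^2 - 6804·x^3 - 7290·x^4) + (-141 - 2052·x - 10179·x^2 - 21384·x^3 - 26001·x^4 - 21870·x^5)·Dx + (38 + 274·x + 546·x^2 - 234·x^3 - 2970·x^4 - 6642·x^5 - 4860·x^6)·Dx^2  (order 2).
h: a_k = -1/2, 155/4, 1101/16, 10943/32, 179285/256, 1329717/512, 10928057/2048, 75028583/4096, 2354443749/65536, 16219868825/131072, …
ICs: h(0) = -1/2, h′(0) = 155/4.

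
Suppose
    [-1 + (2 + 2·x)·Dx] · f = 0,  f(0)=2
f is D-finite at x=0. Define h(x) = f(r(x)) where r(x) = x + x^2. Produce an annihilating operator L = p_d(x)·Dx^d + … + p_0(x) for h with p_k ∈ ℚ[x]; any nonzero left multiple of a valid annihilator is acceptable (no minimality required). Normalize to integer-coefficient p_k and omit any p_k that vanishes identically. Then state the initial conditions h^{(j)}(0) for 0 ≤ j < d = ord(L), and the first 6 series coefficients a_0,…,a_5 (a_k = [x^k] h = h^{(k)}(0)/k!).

f: a_k = 2, 1, -1/4, 1/8, -5/64, 7/128, …
h₀=f(r): pull back L_f along r ⇒ L₀.
L = (-1 - 2·x) + (2 + 2·x + 2·x^2)·Dx  (order 1).
h: a_k = 2, 1, 3/4, -3/8, 3/64, 15/128, …
ICs: h(0) = 2.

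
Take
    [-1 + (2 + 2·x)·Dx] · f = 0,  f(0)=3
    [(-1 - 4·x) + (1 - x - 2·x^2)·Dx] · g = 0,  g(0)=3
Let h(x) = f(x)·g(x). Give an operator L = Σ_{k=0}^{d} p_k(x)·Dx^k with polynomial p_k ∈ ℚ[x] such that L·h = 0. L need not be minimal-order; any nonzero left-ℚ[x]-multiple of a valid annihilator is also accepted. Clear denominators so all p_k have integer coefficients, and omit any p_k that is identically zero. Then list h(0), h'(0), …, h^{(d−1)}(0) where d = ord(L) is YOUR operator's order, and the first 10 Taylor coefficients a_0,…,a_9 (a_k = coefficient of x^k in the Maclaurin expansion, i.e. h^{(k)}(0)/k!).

L = (3 + 6·x) + (-2 + 2·x + 4·x^2)·Dx  (order 1).
h: a_k = 9, 27/2, 243/8, 927/16, 15147/128, 60021/256, 482247/1024, 1925127/2048, 61661979/32768, 246538521/65536, …
ICs: h(0) = 9.

f: a_k = 3, 3/2, -3/8, 3/16, -15/128, 21/256, -63/1024, 99/2048, -1287/32768, 2145/65536, …
g: a_k = 3, 3, 9, 15, 33, 63, 129, 255, 513, 1023, …
Product ⇒ symmetric product L₀, ord ≤ 1.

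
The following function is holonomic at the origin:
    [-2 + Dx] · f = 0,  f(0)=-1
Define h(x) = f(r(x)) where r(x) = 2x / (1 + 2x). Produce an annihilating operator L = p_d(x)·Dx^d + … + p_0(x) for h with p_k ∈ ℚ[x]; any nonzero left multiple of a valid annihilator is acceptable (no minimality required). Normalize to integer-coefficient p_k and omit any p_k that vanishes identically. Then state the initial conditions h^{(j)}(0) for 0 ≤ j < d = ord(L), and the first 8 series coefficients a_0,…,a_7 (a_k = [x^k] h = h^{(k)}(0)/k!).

L = -4 + (1 + 4·x + 4·x^2)·Dx  (order 1).
h: a_k = -1, -4, 0, 16/3, -32/3, 64/5, -256/45, -1280/63, …
ICs: h(0) = -1.

f: a_k = -1, -2, -2, -4/3, -2/3, -4/15, -4/45, -8/315, …
Change of var in L_f (x↦r) gives L₀.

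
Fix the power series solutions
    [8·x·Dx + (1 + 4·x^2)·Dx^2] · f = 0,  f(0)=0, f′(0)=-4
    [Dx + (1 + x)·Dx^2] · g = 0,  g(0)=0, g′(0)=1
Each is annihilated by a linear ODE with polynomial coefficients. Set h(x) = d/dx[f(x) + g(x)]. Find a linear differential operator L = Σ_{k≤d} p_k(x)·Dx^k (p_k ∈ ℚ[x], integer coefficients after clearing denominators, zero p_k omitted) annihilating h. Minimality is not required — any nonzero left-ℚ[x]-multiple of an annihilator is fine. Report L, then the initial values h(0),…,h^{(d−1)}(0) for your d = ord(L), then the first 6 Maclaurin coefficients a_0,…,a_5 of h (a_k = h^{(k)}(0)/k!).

L = (-8 - 24·x + 96·x^2 + 32·x^3) + (-10 - 16·x + 72·x^2 + 192·x^3 + 64·x^4)·Dx + (-1 + 7·x + 8·x^2 + 32·x^3 + 48·x^4 + 16·x^5)·Dx^2  (order 2).
h: a_k = -3, -1, 17, -1, -63, -1, …
ICs: h(0) = -3, h′(0) = -1.

f: a_k = 0, -4, 0, 16/3, 0, -64/5, …
g: a_k = 0, 1, -1/2, 1/3, -1/4, 1/5, …
h₀=f+g: left-lcm gives L₀, ord ≤ 4.
Derive L from L₀ (diff closure).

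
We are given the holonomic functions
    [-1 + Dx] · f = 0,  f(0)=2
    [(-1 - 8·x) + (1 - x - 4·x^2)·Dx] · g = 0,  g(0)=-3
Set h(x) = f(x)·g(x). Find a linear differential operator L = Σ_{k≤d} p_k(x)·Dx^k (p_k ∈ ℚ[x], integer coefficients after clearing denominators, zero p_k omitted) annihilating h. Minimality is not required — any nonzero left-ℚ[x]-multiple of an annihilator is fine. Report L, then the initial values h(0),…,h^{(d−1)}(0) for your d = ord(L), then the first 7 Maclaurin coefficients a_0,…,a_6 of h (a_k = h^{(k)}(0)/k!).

L = (2 + 7·x - 4·x^2) + (-1 + x + 4·x^2)·Dx  (order 1).
h: a_k = -6, -12, -39, -88, -977/4, -5963/10, -188797/120, …
ICs: h(0) = -6.

f: a_k = 2, 2, 1, 1/3, 1/12, 1/60, 1/360, …
g: a_k = -3, -3, -15, -27, -87, -195, -543, …
L₀ := L_f ⊗_s L_g (sym. prod.), ord ≤ 1.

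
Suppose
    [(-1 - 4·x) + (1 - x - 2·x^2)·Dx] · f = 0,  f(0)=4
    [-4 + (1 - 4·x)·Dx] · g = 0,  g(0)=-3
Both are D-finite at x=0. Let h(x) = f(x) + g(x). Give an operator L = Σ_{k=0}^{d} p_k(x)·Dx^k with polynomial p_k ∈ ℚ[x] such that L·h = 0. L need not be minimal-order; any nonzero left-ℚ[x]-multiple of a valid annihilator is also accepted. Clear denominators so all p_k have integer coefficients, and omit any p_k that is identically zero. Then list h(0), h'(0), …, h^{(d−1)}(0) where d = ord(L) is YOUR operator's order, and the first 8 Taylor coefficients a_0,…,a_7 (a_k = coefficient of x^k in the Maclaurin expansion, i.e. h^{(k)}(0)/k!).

L = (-8 - 144·x + 96·x^2 - 128·x^3) + (26 - 28·x - 120·x^2 + 128·x^3 - 256·x^4)·Dx + (-3 + 19·x - 34·x^2 + 24·x^3 + 16·x^4 - 64·x^5)·Dx^2  (order 2).
h: a_k = 1, -8, -36, -172, -724, -2988, -12116, -48812, …
ICs: h(0) = 1, h′(0) = -8.

f: a_k = 4, 4, 12, 20, 44, 84, 172, 340, …
g: a_k = -3, -12, -48, -192, -768, -3072, -12288, -49152, …
Sum ⇒ L₀ = lclm(L_f,L_g) in ℚ(x)⟨Dx⟩.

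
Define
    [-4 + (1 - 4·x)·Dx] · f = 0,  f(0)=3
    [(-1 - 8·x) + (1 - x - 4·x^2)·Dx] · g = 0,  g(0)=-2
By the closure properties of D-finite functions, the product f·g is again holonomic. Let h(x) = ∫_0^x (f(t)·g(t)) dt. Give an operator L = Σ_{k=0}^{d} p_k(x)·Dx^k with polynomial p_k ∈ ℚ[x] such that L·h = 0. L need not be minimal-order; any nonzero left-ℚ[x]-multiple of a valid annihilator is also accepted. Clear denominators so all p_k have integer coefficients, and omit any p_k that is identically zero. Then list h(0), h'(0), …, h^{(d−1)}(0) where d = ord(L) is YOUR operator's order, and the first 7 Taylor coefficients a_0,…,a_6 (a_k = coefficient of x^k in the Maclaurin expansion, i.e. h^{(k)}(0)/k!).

f: a_k = 3, 12, 48, 192, 768, 3072, 12288, …
g: a_k = -2, -2, -10, -18, -58, -130, -362, …
h₀=f·g: eliminate ⇒ L₀, order ≤ 1·1.
Integrate: L := L₀·Dx.
L = (-5 + 48·x^2)·Dx + (1 - 5·x + 16·x^3)·Dx^2  (order 2).
h: a_k = 0, -6, -15, -50, -327/2, -558, -1925, …
ICs: h(0) = 0, h′(0) = -6.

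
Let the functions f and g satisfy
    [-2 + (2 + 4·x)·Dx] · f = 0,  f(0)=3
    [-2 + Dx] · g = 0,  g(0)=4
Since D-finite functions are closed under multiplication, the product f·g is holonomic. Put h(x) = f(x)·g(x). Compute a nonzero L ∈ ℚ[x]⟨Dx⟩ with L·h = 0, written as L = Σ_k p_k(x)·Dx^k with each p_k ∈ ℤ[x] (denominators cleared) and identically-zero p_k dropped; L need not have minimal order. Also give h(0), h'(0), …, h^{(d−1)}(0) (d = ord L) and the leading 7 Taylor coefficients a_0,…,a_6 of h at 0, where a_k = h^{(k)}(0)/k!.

L = (-3 - 4·x) + (1 + 2·x)·Dx  (order 1).
h: a_k = 12, 36, 42, 34, 33/2, 107/10, -89/60, …
ICs: h(0) = 12.

f: a_k = 3, 3, -3/2, 3/2, -15/8, 21/8, -63/16, …
g: a_k = 4, 8, 8, 16/3, 8/3, 16/15, 16/45, …
L₀ := L_f ⊗_s L_g (sym. prod.), ord ≤ 1.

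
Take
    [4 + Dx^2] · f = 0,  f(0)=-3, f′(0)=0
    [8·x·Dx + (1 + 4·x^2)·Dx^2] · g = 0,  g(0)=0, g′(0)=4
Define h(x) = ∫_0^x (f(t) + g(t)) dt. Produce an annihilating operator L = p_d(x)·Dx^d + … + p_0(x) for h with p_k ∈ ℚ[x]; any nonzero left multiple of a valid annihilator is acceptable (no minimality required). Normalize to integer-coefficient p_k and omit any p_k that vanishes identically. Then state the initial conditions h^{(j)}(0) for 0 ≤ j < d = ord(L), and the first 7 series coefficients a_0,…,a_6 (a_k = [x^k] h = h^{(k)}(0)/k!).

f: a_k = -3, 0, 6, 0, -2, 0, 4/15, …
g: a_k = 0, 4, 0, -16/3, 0, 64/5, 0, …
L₀ := lclm(L_f,L_g); ord L₀ ≤ 2+2.
h=∫h₀ ⇒ L = L₀·Dx.
L = (-352·x + 1792·x^3 + 512·x^5)·Dx^2 + (-4 + 112·x^2 + 576·x^4 + 256·x^6)·Dx^3 + (-88·x + 448·x^3 + 128·x^5)·Dx^4 + (-1 + 28·x^2 + 144·x^4 + 64·x^6)·Dx^5  (order 5).
h: a_k = 0, -3, 2, 2, -4/3, -2/5, 32/15, …
ICs: h(0) = 0, h′(0) = -3, h′′(0) = 4, h′′′(0) = 12, h′′′′(0) = -32.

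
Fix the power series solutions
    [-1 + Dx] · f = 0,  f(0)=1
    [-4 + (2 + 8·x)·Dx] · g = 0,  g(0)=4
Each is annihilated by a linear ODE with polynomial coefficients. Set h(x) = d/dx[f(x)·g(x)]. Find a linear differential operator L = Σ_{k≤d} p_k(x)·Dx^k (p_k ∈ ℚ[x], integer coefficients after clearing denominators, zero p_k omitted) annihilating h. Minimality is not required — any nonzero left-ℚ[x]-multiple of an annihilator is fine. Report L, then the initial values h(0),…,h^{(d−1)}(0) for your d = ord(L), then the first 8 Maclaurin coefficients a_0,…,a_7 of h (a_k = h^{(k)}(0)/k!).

f: a_k = 1, 1, 1/2, 1/6, 1/24, 1/120, 1/720, 1/5040, …
g: a_k = 4, 8, -8, 16, -40, 112, -336, 1056, …
Sym-product of L_f,L_g gives L₀ (≤ ord 1).
Derive L from L₀ (diff closure).
L = (1 + 24·x + 16·x^2) + (-3 - 16·x - 16·x^2)·Dx  (order 1).
h: a_k = 12, 4, 38, -106, 2371/6, -43487/30, 323377/60, -25470911/1260, …
ICs: h(0) = 12.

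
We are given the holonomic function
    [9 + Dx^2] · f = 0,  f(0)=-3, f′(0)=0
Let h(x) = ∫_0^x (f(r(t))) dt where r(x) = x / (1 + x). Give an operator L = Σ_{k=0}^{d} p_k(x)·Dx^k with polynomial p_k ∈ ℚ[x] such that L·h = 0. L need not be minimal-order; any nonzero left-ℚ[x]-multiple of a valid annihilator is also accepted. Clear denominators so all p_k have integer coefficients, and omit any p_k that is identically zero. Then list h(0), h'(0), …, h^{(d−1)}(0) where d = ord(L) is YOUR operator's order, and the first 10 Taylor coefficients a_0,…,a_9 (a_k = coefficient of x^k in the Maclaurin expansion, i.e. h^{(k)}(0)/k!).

L = 9·Dx + (2 + 6·x + 6·x^2 + 2·x^3)·Dx^2 + (1 + 4·x + 6·x^2 + 4·x^3 + x^4)·Dx^3  (order 3).
h: a_k = 0, -3, 0, 9/2, -27/4, 243/40, -9/4, -351/80, 4131/320, -97851/4480, …
ICs: h(0) = 0, h′(0) = -3, h′′(0) = 0.

f: a_k = -3, 0, 27/2, 0, -81/8, 0, 243/80, 0, -2187/4480, 0, …
Substitute x→r, Dx→(1/r')Dx; clear ⇒ L₀.
∫: right-multiply L₀ by Dx.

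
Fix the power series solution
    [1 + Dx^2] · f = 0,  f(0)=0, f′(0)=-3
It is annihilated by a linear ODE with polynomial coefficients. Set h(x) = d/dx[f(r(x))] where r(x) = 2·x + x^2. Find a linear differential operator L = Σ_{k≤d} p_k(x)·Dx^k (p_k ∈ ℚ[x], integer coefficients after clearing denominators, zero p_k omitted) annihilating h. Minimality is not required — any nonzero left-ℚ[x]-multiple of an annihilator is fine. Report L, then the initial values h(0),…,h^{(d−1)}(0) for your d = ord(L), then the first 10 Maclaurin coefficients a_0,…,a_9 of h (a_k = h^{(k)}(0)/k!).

f: a_k = 0, -3, 0, 1/2, 0, -1/40, 0, 1/1680, 0, -1/120960, …
L₀ from L_f via x↦r, Dx↦r'^{-1}Dx.
h=h₀': d/dx-closure on L₀ ⇒ L.
L = (7 + 16·x + 24·x^2 + 16·x^3 + 4·x^4) + (-3 - 3·x)·Dx + (1 + 2·x + x^2)·Dx^2  (order 2).
h: a_k = -6, -6, 12, 24, 11, -9, -202/15, -88/15, 551/420, 81/28, …
ICs: h(0) = -6, h′(0) = -6.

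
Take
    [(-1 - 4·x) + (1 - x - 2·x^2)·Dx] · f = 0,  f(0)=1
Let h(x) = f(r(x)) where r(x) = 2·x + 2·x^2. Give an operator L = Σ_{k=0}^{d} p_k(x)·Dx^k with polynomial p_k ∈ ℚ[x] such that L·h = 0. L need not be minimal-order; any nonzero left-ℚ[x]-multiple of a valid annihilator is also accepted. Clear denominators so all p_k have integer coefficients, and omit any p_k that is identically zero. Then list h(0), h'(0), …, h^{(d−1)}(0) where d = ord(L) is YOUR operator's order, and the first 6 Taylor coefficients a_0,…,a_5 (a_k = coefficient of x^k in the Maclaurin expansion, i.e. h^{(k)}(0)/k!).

f: a_k = 1, 1, 3, 5, 11, 21, …
h₀=f(r): pull back L_f along r ⇒ L₀.
L = (2 + 20·x + 48·x^2 + 32·x^3) + (-1 + 2·x + 10·x^2 + 16·x^3 + 8·x^4)·Dx  (order 1).
h: a_k = 1, 2, 14, 64, 308, 1496, …
ICs: h(0) = 1.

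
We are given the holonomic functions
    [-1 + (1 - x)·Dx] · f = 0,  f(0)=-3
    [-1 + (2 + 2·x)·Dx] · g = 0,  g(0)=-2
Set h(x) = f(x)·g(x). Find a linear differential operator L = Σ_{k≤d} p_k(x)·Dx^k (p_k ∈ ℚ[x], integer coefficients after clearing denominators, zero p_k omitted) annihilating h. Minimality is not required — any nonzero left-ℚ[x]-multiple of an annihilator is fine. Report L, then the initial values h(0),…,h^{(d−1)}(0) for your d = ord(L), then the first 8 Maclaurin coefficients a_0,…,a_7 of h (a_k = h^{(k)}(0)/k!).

f: a_k = -3, -3, -3, -3, -3, -3, -3, -3, …
g: a_k = -2, -1, 1/4, -1/8, 5/64, -7/128, 21/512, -33/1024, …
Product ⇒ symmetric product L₀, ord ≤ 1.
L = (3 + x) + (-2 + 2·x^2)·Dx  (order 1).
h: a_k = 6, 9, 33/4, 69/8, 537/64, 1095/128, 4317/512, 8733/1024, …
ICs: h(0) = 6.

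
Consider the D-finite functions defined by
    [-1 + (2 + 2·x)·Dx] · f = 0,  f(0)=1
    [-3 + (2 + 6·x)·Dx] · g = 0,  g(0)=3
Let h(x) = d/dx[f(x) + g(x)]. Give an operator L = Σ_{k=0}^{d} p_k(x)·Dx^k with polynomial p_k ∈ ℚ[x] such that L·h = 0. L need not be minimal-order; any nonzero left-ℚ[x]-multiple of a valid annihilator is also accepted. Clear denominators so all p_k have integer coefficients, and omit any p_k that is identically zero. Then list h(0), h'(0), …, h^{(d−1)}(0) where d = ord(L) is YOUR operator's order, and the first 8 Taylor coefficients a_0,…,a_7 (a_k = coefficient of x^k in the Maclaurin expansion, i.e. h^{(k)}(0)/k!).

L = -9 + (-24 - 36·x)·Dx + (-4 - 16·x - 12·x^2)·Dx^2  (order 2).
h: a_k = 5, -7, 123/8, -305/8, 12775/128, -34461/128, 757911/1024, -2111109/1024, …
ICs: h(0) = 5, h′(0) = -7.

f: a_k = 1, 1/2, -1/8, 1/16, -5/128, 7/256, -21/1024, 33/2048, …
g: a_k = 3, 9/2, -27/8, 81/16, -1215/128, 5103/256, -45927/1024, 216513/2048, …
L₀ := lclm(L_f,L_g); ord L₀ ≤ 1+1.
h=h₀': d/dx-closure on L₀ ⇒ L.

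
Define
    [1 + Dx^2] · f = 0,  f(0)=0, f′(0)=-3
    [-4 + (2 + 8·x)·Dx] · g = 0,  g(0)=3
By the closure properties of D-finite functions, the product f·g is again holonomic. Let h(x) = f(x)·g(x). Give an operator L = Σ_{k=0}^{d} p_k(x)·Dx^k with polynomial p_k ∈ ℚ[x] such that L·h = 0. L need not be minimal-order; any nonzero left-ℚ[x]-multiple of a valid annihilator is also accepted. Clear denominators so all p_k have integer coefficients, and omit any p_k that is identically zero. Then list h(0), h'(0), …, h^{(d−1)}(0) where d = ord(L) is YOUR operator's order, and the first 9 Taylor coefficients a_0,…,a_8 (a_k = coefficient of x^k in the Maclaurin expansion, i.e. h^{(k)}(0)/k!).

L = (13 + 8·x + 16·x^2) + (-4 - 16·x)·Dx + (1 + 8·x + 16·x^2)·Dx^2  (order 2).
h: a_k = 0, -9, -18, 39/2, -33, 3477/40, -4923/20, 83009/112, -653603/280, …
ICs: h(0) = 0, h′(0) = -9.

f: a_k = 0, -3, 0, 1/2, 0, -1/40, 0, 1/1680, 0, …
g: a_k = 3, 6, -6, 12, -30, 84, -252, 792, -2574, …
Product ⇒ symmetric product L₀, ord ≤ 2.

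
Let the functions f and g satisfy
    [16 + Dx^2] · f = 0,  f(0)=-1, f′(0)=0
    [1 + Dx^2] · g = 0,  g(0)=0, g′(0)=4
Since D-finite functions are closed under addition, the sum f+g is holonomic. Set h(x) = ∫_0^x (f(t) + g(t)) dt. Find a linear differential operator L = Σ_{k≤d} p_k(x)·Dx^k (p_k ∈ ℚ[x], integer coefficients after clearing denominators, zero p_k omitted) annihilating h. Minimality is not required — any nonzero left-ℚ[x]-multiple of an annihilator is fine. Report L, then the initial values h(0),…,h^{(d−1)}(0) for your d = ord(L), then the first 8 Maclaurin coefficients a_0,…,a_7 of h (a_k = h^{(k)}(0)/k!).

f: a_k = -1, 0, 8, 0, -32/3, 0, 256/45, 0, …
g: a_k = 0, 4, 0, -2/3, 0, 1/30, 0, -1/1260, …
L₀ := lclm(L_f,L_g); ord L₀ ≤ 2+2.
h=∫₀ˣh₀: take L = L₀·Dx.
L = 16·Dx + 17·Dx^3 + Dx^5  (order 5).
h: a_k = 0, -1, 2, 8/3, -1/6, -32/15, 1/180, 256/315, …
ICs: h(0) = 0, h′(0) = -1, h′′(0) = 4, h′′′(0) = 16, h′′′′(0) = -4.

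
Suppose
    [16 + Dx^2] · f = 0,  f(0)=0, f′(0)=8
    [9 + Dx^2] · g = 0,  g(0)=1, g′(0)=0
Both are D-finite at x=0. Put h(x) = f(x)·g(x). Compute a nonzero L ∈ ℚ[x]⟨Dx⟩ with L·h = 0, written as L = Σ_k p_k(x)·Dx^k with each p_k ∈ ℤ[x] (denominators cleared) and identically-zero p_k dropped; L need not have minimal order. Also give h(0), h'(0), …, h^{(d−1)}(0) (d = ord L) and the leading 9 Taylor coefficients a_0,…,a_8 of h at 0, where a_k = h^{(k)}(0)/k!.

f: a_k = 0, 8, 0, -64/3, 0, 256/15, 0, -2048/315, 0, …
g: a_k = 1, 0, -9/2, 0, 27/8, 0, -81/80, 0, 729/4480, …
f·g: L₀ = L_f ⊗_s L_g, ord ≤ 2·2.
L = 49 + 50·Dx^2 + Dx^4  (order 4).
h: a_k = 0, 8, 0, -172/3, 0, 2101/15, 0, -102943/630, 0, …
ICs: h(0) = 0, h′(0) = 8, h′′(0) = 0, h′′′(0) = -344.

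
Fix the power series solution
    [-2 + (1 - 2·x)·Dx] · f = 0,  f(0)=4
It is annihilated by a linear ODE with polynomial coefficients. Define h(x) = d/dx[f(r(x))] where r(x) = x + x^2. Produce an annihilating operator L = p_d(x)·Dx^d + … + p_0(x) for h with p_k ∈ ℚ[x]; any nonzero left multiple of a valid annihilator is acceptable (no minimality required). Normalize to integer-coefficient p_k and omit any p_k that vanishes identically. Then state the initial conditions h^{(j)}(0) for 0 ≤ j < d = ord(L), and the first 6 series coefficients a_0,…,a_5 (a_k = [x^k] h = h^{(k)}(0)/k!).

L = (6 + 12·x + 12·x^2) + (-1 + 6·x^2 + 4·x^3)·Dx  (order 1).
h: a_k = 8, 48, 192, 704, 2400, 7872, …
ICs: h(0) = 8.

f: a_k = 4, 8, 16, 32, 64, 128, …
f∘r: x↦r, Dx↦Dx/r' in L_f ⇒ L₀.
Derive L from L₀ (diff closure).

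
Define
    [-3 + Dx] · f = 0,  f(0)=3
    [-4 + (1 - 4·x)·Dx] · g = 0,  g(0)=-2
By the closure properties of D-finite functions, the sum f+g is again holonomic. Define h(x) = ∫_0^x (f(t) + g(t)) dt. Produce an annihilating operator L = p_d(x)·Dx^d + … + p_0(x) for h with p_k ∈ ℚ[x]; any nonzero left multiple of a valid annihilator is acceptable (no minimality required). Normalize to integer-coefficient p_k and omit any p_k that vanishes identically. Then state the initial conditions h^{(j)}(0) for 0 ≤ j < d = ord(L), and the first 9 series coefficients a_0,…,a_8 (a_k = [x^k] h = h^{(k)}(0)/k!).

L = (60 + 144·x)·Dx + (-23 - 72·x + 144·x^2)·Dx^2 + (1 + 8·x - 48·x^2)·Dx^3  (order 3).
h: a_k = 0, 1, 1/2, -37/6, -229/8, -803/8, -81677/240, -655117/560, -18349351/4480, …
ICs: h(0) = 0, h′(0) = 1, h′′(0) = 1.

f: a_k = 3, 9, 27/2, 27/2, 81/8, 243/40, 243/80, 729/560, 2187/4480, …
g: a_k = -2, -8, -32, -128, -512, -2048, -8192, -32768, -131072, …
f+g: L₀ = lclm(L_f,L_g), ord ≤ 1+1.
h=∫₀ˣh₀: take L = L₀·Dx.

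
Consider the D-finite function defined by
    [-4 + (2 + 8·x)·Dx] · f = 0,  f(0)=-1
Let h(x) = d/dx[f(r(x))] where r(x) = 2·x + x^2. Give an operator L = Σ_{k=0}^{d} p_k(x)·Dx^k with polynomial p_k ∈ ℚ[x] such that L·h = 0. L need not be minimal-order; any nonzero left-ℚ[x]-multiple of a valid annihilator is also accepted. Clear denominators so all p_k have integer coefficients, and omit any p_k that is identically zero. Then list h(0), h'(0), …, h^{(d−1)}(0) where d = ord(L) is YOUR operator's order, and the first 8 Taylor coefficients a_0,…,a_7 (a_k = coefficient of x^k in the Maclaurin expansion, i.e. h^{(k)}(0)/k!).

f: a_k = -1, -2, 2, -4, 10, -28, 84, -264, …
Change of var in L_f (x↦r) gives L₀.
Derive L from L₀ (diff closure).
L = -3 + (-1 - 9·x - 12·x^2 - 4·x^3)·Dx  (order 1).
h: a_k = -4, 12, -72, 456, -3000, 20232, -138768, 963408, …
ICs: h(0) = -4.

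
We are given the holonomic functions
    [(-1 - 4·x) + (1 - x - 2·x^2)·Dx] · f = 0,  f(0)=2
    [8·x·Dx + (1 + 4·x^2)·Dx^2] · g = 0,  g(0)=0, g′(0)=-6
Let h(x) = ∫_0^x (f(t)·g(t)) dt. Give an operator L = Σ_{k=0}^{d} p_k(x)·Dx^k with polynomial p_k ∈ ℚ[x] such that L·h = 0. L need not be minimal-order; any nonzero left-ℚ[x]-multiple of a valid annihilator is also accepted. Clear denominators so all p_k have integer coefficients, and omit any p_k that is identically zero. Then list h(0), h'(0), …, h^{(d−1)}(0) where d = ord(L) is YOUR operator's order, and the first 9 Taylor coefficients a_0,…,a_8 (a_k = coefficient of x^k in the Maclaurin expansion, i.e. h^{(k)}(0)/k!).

L = (4 + 8·x + 48·x^2)·Dx + (2 + 16·x^2 + 48·x^3)·Dx^2 + (-1 + x - 2·x^2 + 4·x^3 + 8·x^4)·Dx^3  (order 3).
h: a_k = 0, 0, -6, -4, -5, -44/5, -102/5, -1052/35, -3023/70, …
ICs: h(0) = 0, h′(0) = 0, h′′(0) = -12.

f: a_k = 2, 2, 6, 10, 22, 42, 86, 170, 342, …
g: a_k = 0, -6, 0, 8, 0, -96/5, 0, 384/7, 0, …
h₀=f·g: eliminate ⇒ L₀, order ≤ 1·2.
Integrate: L := L₀·Dx.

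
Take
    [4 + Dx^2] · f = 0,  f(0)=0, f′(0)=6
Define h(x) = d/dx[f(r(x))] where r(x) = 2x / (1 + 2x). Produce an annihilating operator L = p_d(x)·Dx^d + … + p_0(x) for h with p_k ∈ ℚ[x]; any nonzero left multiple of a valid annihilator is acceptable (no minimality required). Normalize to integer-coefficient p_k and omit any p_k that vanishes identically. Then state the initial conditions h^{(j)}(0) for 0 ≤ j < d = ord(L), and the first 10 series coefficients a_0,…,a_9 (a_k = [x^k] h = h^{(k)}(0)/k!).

f: a_k = 0, 6, 0, -4, 0, 4/5, 0, -8/105, 0, 4/945, …
Change of var in L_f (x↦r) gives L₀.
Derive L from L₀ (diff closure).
L = (40 + 96·x + 96·x^2) + (12 + 72·x + 144·x^2 + 96·x^3)·Dx + (1 + 8·x + 24·x^2 + 32·x^3 + 16·x^4)·Dx^2  (order 2).
h: a_k = 12, -48, 48, 384, -2752, 11520, -565504/15, 1552384/15, -25222144/105, 9367552/21, …
ICs: h(0) = 12, h′(0) = -48.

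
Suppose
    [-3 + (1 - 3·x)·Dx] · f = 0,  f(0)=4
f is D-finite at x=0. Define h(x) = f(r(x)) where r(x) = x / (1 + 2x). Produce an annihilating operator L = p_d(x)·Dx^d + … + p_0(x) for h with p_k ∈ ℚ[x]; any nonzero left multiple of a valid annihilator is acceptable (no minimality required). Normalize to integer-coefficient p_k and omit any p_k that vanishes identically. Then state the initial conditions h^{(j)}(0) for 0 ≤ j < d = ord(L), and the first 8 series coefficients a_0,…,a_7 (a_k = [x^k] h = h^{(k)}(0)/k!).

f: a_k = 4, 12, 36, 108, 324, 972, 2916, 8748, …
L₀ from L_f via x↦r, Dx↦r'^{-1}Dx.
L = 3 + (-1 - x + 2·x^2)·Dx  (order 1).
h: a_k = 4, 12, 12, 12, 12, 12, 12, 12, …
ICs: h(0) = 4.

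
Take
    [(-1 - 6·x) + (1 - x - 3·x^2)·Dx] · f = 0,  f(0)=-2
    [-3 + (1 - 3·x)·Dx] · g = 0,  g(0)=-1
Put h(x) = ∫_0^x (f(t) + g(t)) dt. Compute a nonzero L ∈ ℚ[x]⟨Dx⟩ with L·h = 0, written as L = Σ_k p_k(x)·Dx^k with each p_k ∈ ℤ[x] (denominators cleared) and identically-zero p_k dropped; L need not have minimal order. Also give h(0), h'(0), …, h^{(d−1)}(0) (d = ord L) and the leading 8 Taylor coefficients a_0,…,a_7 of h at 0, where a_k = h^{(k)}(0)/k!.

f: a_k = -2, -2, -8, -14, -38, -80, -194, -434, …
g: a_k = -1, -3, -9, -27, -81, -243, -729, -2187, …
f+g: L₀ = lclm(L_f,L_g), ord ≤ 1+1.
h=∫₀ˣh₀: take L = L₀·Dx.
L = (6 - 108·x + 162·x^2 - 162·x^3)·Dx + (10 - 6·x - 108·x^2 + 270·x^3 - 324·x^4)·Dx^2 + (-2 + 14·x - 33·x^2 + 18·x^3 + 54·x^4 - 81·x^5)·Dx^3  (order 3).
h: a_k = 0, -3, -5/2, -17/3, -41/4, -119/5, -323/6, -923/7, …
ICs: h(0) = 0, h′(0) = -3, h′′(0) = -5.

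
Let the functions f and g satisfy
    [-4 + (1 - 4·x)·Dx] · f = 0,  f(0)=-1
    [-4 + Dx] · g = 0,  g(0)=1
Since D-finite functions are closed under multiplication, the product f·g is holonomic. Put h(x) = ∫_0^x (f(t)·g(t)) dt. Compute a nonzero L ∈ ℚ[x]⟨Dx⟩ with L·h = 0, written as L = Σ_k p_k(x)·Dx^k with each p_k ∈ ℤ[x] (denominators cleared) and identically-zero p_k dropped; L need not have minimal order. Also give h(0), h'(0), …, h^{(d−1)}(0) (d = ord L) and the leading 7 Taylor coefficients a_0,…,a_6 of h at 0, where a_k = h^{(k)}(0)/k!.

f: a_k = -1, -4, -16, -64, -256, -1024, -4096, …
g: a_k = 1, 4, 8, 32/3, 32/3, 128/15, 256/45, …
L₀ := L_f ⊗_s L_g (sym. prod.), ord ≤ 1.
∫: right-multiply L₀ by Dx.
L = (8 - 16·x)·Dx + (-1 + 4·x)·Dx^2  (order 2).
h: a_k = 0, -1, -4, -40/3, -128/3, -416/3, -20864/45, …
ICs: h(0) = 0, h′(0) = -1.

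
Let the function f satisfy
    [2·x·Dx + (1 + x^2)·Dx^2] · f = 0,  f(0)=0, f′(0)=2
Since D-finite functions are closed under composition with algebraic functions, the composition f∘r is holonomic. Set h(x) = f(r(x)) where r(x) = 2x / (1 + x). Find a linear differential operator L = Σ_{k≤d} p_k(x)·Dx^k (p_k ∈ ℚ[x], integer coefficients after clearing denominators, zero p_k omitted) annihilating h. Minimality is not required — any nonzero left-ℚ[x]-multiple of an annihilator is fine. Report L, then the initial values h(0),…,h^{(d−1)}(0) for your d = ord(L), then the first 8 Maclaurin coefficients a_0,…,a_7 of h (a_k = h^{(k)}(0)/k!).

f: a_k = 0, 2, 0, -2/3, 0, 2/5, 0, -2/7, …
Change of var in L_f (x↦r) gives L₀.
L = (2 + 10·x)·Dx + (1 + 2·x + 5·x^2)·Dx^2  (order 2).
h: a_k = 0, 4, -4, -4/3, 12, -76/5, -44/3, 556/7, …
ICs: h(0) = 0, h′(0) = 4.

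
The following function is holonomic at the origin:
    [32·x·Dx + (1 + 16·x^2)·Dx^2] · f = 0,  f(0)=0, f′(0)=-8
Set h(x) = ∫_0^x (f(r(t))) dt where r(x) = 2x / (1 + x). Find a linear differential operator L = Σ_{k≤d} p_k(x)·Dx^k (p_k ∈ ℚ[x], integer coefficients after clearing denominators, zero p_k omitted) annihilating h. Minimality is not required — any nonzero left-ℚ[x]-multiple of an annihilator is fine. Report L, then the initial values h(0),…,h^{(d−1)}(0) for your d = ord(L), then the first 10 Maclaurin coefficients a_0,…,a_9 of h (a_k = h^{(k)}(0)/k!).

L = (2 + 130·x)·Dx^2 + (1 + 2·x + 65·x^2)·Dx^3  (order 3).
h: a_k = 0, 0, -8, 16/3, 244/3, -1008/5, -27688/15, 186416/21, 356722/7, -415856, …
ICs: h(0) = 0, h′(0) = 0, h′′(0) = -16.

f: a_k = 0, -8, 0, 128/3, 0, -2048/5, 0, 32768/7, 0, -524288/9, …
Substitute x→r, Dx→(1/r')Dx; clear ⇒ L₀.
Integrate: L := L₀·Dx.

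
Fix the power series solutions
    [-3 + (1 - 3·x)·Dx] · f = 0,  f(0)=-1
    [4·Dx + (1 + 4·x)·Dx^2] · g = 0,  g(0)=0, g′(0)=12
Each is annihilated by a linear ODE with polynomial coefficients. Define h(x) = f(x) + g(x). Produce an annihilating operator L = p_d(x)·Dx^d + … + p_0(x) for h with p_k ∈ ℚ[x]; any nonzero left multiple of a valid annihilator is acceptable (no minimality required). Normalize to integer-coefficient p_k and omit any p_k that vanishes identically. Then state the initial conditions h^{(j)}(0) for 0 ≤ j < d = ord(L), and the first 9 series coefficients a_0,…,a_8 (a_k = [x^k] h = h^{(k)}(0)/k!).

f: a_k = -1, -3, -9, -27, -81, -243, -729, -2187, -6561, …
g: a_k = 0, 12, -24, 64, -192, 3072/5, -2048, 49152/7, -24576, …
f+g: L₀ = lclm(L_f,L_g), ord ≤ 1+2.
L = (204 + 144·x)·Dx + (11 + 312·x + 288·x^2)·Dx^2 + (-5 - 11·x + 54·x^2 + 72·x^3)·Dx^3  (order 3).
h: a_k = -1, 9, -33, 37, -273, 1857/5, -2777, 33843/7, -31137, …
ICs: h(0) = -1, h′(0) = 9, h′′(0) = -66.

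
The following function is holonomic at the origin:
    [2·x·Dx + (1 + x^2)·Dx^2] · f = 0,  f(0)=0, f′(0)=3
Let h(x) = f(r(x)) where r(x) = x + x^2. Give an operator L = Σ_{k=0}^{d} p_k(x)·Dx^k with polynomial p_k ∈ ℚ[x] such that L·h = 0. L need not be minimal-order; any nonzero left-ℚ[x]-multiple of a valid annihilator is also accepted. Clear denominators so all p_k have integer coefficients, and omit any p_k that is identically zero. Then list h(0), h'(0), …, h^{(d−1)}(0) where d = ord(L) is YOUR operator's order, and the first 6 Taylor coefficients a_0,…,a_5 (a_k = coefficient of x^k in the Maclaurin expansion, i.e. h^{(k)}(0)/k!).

f: a_k = 0, 3, 0, -1, 0, 3/5, …
Substitute x→r, Dx→(1/r')Dx; clear ⇒ L₀.
L = (-2 + 2·x + 8·x^2 + 12·x^3 + 6·x^4)·Dx + (1 + 2·x + x^2 + 4·x^3 + 5·x^4 + 2·x^5)·Dx^2  (order 2).
h: a_k = 0, 3, 3, -1, -3, -12/5, …
ICs: h(0) = 0, h′(0) = 3.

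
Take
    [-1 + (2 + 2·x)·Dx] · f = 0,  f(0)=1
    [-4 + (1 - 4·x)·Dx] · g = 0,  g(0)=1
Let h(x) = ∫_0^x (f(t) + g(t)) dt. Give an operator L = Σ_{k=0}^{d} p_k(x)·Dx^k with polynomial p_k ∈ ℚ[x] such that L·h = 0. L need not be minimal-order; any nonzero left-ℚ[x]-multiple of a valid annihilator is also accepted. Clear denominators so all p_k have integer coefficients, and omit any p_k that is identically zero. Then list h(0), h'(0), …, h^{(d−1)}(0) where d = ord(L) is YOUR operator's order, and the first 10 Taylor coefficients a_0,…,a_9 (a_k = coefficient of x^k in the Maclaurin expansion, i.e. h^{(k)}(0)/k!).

L = (68 + 48·x)·Dx + (-129 - 248·x - 144·x^2)·Dx^2 + (14 - 18·x - 128·x^2 - 96·x^3)·Dx^3  (order 3).
h: a_k = 0, 2, 9/4, 127/24, 1025/64, 32763/640, 262151/1536, 4194283/7168, 33554465/16384, 2147483219/294912, …
ICs: h(0) = 0, h′(0) = 2, h′′(0) = 9/2.

f: a_k = 1, 1/2, -1/8, 1/16, -5/128, 7/256, -21/1024, 33/2048, -429/32768, 715/65536, …
g: a_k = 1, 4, 16, 64, 256, 1024, 4096, 16384, 65536, 262144, …
Sum ⇒ L₀ = lclm(L_f,L_g) in ℚ(x)⟨Dx⟩.
Integrate: L := L₀·Dx.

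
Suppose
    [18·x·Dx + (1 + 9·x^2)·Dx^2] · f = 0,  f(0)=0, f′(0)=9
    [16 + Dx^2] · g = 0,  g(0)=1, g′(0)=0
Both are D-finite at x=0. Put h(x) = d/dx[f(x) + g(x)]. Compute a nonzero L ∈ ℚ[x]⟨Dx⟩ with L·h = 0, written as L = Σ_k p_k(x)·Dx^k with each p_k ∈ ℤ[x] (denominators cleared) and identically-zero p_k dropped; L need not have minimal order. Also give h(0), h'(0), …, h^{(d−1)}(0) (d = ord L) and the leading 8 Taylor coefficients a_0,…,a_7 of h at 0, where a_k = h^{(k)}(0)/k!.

f: a_k = 0, 9, 0, -27, 0, 729/5, 0, -6561/7, …
g: a_k = 1, 0, -8, 0, 32/3, 0, -256/45, 0, …
Weyl lclm of L_f,L_g ⇒ L₀ (ord ≤ 4).
Differentiate: ansatz ord ≤ ord L₀ ⇒ L.
L = (-13248·x + 181440·x^3 + 186624·x^5) + (-16 + 6048·x^2 + 66096·x^4 + 93312·x^6)·Dx + (-828·x + 11340·x^3 + 11664·x^5)·Dx^2 + (-1 + 378·x^2 + 4131·x^4 + 5832·x^6)·Dx^3  (order 3).
h: a_k = 9, -16, -81, 128/3, 729, -512/15, -6561, 4096/315, …
ICs: h(0) = 9, h′(0) = -16, h′′(0) = -162.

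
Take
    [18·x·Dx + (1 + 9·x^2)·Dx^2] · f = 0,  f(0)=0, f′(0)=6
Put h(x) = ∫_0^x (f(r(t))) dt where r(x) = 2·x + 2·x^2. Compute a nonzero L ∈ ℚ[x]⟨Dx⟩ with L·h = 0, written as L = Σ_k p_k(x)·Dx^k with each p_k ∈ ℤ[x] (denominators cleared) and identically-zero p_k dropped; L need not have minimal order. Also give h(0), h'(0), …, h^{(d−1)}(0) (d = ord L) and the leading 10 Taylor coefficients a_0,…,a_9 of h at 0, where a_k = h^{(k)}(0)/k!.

f: a_k = 0, 6, 0, -18, 0, 486/5, 0, -4374/7, 0, 4374, …
L₀ from L_f via x↦r, Dx↦r'^{-1}Dx.
Integrate: L := L₀·Dx.
L = (-2 + 72·x + 288·x^2 + 432·x^3 + 216·x^4)·Dx^2 + (1 + 2·x + 36·x^2 + 144·x^3 + 180·x^4 + 72·x^5)·Dx^3  (order 3).
h: a_k = 0, 0, 6, 4, -36, -432/5, 2232/5, 15408/7, -42768/7, -58752, …
ICs: h(0) = 0, h′(0) = 0, h′′(0) = 12.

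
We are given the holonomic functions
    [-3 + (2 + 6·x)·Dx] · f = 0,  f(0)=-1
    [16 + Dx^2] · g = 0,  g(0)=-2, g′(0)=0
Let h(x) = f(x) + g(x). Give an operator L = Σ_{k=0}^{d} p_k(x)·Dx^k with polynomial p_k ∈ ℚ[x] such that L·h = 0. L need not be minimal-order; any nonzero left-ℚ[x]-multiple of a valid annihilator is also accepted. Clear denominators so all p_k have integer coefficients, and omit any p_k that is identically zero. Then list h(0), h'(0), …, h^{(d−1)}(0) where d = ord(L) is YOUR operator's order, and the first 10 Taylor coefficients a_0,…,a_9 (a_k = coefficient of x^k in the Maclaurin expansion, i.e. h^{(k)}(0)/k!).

L = (-4368 - 18432·x - 27648·x^2) + (1760 + 17568·x + 55296·x^2 + 55296·x^3)·Dx + (-273 - 1152·x - 1728·x^2)·Dx^2 + (110 + 1098·x + 3456·x^2 + 3456·x^3)·Dx^3  (order 3).
h: a_k = -3, -3/2, 137/8, -27/16, -6977/384, -1701/256, 1213193/46080, -72171/2048, 853066303/10321920, -14073345/65536, …
ICs: h(0) = -3, h′(0) = -3/2, h′′(0) = 137/4.

f: a_k = -1, -3/2, 9/8, -27/16, 405/128, -1701/256, 15309/1024, -72171/2048, 2814669/32768, -14073345/65536, …
g: a_k = -2, 0, 16, 0, -64/3, 0, 512/45, 0, -1024/315, 0, …
L₀ := lclm(L_f,L_g); ord L₀ ≤ 1+2.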